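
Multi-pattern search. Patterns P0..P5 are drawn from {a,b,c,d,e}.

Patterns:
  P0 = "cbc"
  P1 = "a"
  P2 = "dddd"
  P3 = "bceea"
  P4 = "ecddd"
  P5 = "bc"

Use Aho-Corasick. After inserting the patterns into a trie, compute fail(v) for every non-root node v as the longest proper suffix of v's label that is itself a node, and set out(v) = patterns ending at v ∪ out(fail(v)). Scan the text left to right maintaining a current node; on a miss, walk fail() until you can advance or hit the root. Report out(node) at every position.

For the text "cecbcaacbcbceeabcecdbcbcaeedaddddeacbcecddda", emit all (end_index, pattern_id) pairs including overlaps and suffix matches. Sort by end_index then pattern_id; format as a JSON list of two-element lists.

Build:
Trie nodes:
  n0 'ε': a→4 b→9 c→1 d→5 e→14
  n1 'c': b→2
  n2 'cb': c→3
  n3 'cbc': ·  ←P0
  n4 'a': ·  ←P1
  n5 'd': d→6
  n6 'dd': d→7
  n7 'ddd': d→8
  n8 'dddd': ·  ←P2
  n9 'b': c→10
  n10 'bc': e→11  ←P5
  n11 'bce': e→12
  n12 'bcee': a→13
  n13 'bceea': ·  ←P3
  n14 'e': c→15
  n15 'ec': d→16
  n16 'ecd': d→17
  n17 'ecdd': d→18
  n18 'ecddd': ·  ←P4

Failure links (BFS by depth):
  fail(1) 'c': from fail(0)=0 chase 'c': 0 ⇒ 0;  out=∅∪out(0)=∅
  fail(4) 'a': from fail(0)=0 chase 'a': 0 ⇒ 0;  out={1}∪out(0)={1}
  fail(5) 'd': from fail(0)=0 chase 'd': 0 ⇒ 0;  out=∅∪out(0)=∅
  fail(9) 'b': from fail(0)=0 chase 'b': 0 ⇒ 0;  out=∅∪out(0)=∅
  fail(14) 'e': from fail(0)=0 chase 'e': 0 ⇒ 0;  out=∅∪out(0)=∅
  fail(2) 'cb': from fail(1)=0 chase 'b': 0 ⇒ 9;  out=∅∪out(9)=∅
  fail(6) 'dd': from fail(5)=0 chase 'd': 0 ⇒ 5;  out=∅∪out(5)=∅
  fail(10) 'bc': from fail(9)=0 chase 'c': 0 ⇒ 1;  out={5}∪out(1)={5}
  fail(15) 'ec': from fail(14)=0 chase 'c': 0 ⇒ 1;  out=∅∪out(1)=∅
  fail(3) 'cbc': from fail(2)=9 chase 'c': 9 ⇒ 10;  out={0}∪out(10)={0,5}
  fail(7) 'ddd': from fail(6)=5 chase 'd': 5 ⇒ 6;  out=∅∪out(6)=∅
  fail(11) 'bce': from fail(10)=1 chase 'e': 1→0 ⇒ 14;  out=∅∪out(14)=∅
  fail(16) 'ecd': from fail(15)=1 chase 'd': 1→0 ⇒ 5;  out=∅∪out(5)=∅
  fail(8) 'dddd': from fail(7)=6 chase 'd': 6 ⇒ 7;  out={2}∪out(7)={2}
  fail(12) 'bcee': from fail(11)=14 chase 'e': 14→0 ⇒ 14;  out=∅∪out(14)=∅
  fail(17) 'ecdd': from fail(16)=5 chase 'd': 5 ⇒ 6;  out=∅∪out(6)=∅
  fail(13) 'bceea': from fail(12)=14 chase 'a': 14→0 ⇒ 4;  out={3}∪out(4)={1,3}
  fail(18) 'ecddd': from fail(17)=6 chase 'd': 6 ⇒ 7;  out={4}∪out(7)={4}

Scan:
pos 0 'c': at 1
pos 1 'e': at 14 (fail-walked)
pos 2 'c': at 15
pos 3 'b': at 2 (fail-walked)
pos 4 'c': at 3  emit P0@[2:4],P5@[3:4]
pos 5 'a': at 4 (fail-walked)  emit P1@[5:5]
pos 6 'a': at 4 (fail-walked)  emit P1@[6:6]
pos 7 'c': at 1 (fail-walked)
pos 8 'b': at 2
pos 9 'c': at 3  emit P0@[7:9],P5@[8:9]
pos 10 'b': at 2 (fail-walked)
pos 11 'c': at 3  emit P0@[9:11],P5@[10:11]
pos 12 'e': at 11 (fail-walked)
pos 13 'e': at 12
pos 14 'a': at 13  emit P1@[14:14],P3@[10:14]
pos 15 'b': at 9 (fail-walked)
pos 16 'c': at 10  emit P5@[15:16]
pos 17 'e': at 11
pos 18 'c': at 15 (fail-walked)
pos 19 'd': at 16
pos 20 'b': at 9 (fail-walked)
pos 21 'c': at 10  emit P5@[20:21]
pos 22 'b': at 2 (fail-walked)
pos 23 'c': at 3  emit P0@[21:23],P5@[22:23]
pos 24 'a': at 4 (fail-walked)  emit P1@[24:24]
pos 25 'e': at 14 (fail-walked)
pos 26 'e': at 14 (fail-walked)
pos 27 'd': at 5 (fail-walked)
pos 28 'a': at 4 (fail-walked)  emit P1@[28:28]
pos 29 'd': at 5 (fail-walked)
pos 30 'd': at 6
pos 31 'd': at 7
pos 32 'd': at 8  emit P2@[29:32]
pos 33 'e': at 14 (fail-walked)
pos 34 'a': at 4 (fail-walked)  emit P1@[34:34]
pos 35 'c': at 1 (fail-walked)
pos 36 'b': at 2
pos 37 'c': at 3  emit P0@[35:37],P5@[36:37]
pos 38 'e': at 11 (fail-walked)
pos 39 'c': at 15 (fail-walked)
pos 40 'd': at 16
pos 41 'd': at 17
pos 42 'd': at 18  emit P4@[38:42]
pos 43 'a': at 4 (fail-walked)  emit P1@[43:43]

All matches (sorted): [[4,0],[4,5],[5,1],[6,1],[9,0],[9,5],[11,0],[11,5],[14,1],[14,3],[16,5],[21,5],[23,0],[23,5],[24,1],[28,1],[32,2],[34,1],[37,0],[37,5],[42,4],[43,1]]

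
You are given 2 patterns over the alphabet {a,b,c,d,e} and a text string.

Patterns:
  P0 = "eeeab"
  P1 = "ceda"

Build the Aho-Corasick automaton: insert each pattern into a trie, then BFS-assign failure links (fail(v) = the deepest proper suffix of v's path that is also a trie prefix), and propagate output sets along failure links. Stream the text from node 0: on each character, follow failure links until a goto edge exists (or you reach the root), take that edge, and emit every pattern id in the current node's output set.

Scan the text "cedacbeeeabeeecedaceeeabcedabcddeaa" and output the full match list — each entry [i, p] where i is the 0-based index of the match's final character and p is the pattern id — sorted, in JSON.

Construct AC machine:
Trie (insert patterns):
  0='ε' goto c→6 e→1
  1='e' goto e→2
  2='ee' goto e→3
  3='eee' goto a→4
  4='eeea' goto b→5
  5='eeeab' goto ·  ←P0
  6='c' goto e→7
  7='ce' goto d→8
  8='ced' goto a→9
  9='ceda' goto ·  ←P1

BFS fail/out derivation:
  n1('e'): parent n0 fail=0; on 'e' 0 → fail=0;  out ∅∪∅=∅
  n6('c'): parent n0 fail=0; on 'c' 0 → fail=0;  out ∅∪∅=∅
  n2('ee'): parent n1 fail=0; on 'e' 0 → fail=1;  out ∅∪∅=∅
  n7('ce'): parent n6 fail=0; on 'e' 0 → fail=1;  out ∅∪∅=∅
  n3('eee'): parent n2 fail=1; on 'e' 1 → fail=2;  out ∅∪∅=∅
  n8('ced'): parent n7 fail=1; on 'd' 1→0 → fail=0;  out ∅∪∅=∅
  n4('eeea'): parent n3 fail=2; on 'a' 2→1→0 → fail=0;  out ∅∪∅=∅
  n9('ceda'): parent n8 fail=0; on 'a' 0 → fail=0;  out {1}∪∅={1}
  n5('eeeab'): parent n4 fail=0; on 'b' 0 → fail=0;  out {0}∪∅={0}

Scan:
[0] read 'c'  n0⇒n6
[1] read 'e'  n6⇒n7
[2] read 'd'  n7⇒n8
[3] read 'a'  n8⇒n9  → match P1@[0:3]
[4] read 'c'  n9⇒n6 (fail-walked)
[5] read 'b'  n6⇒n0 (fail-walked)
[6] read 'e'  n0⇒n1
[7] read 'e'  n1⇒n2
[8] read 'e'  n2⇒n3
[9] read 'a'  n3⇒n4
[10] read 'b'  n4⇒n5  → match P0@[6:10]
[11] read 'e'  n5⇒n1 (fail-walked)
[12] read 'e'  n1⇒n2
[13] read 'e'  n2⇒n3
[14] read 'c'  n3⇒n6 (fail-walked)
[15] read 'e'  n6⇒n7
[16] read 'd'  n7⇒n8
[17] read 'a'  n8⇒n9  → match P1@[14:17]
[18] read 'c'  n9⇒n6 (fail-walked)
[19] read 'e'  n6⇒n7
[20] read 'e'  n7⇒n2 (fail-walked)
[21] read 'e'  n2⇒n3
[22] read 'a'  n3⇒n4
[23] read 'b'  n4⇒n5  → match P0@[19:23]
[24] read 'c'  n5⇒n6 (fail-walked)
[25] read 'e'  n6⇒n7
[26] read 'd'  n7⇒n8
[27] read 'a'  n8⇒n9  → match P1@[24:27]
[28] read 'b'  n9⇒n0 (fail-walked)
[29] read 'c'  n0⇒n6
[30] read 'd'  n6⇒n0 (fail-walked)
[31] read 'd'  n0⇒n0
[32] read 'e'  n0⇒n1
[33] read 'a'  n1⇒n0 (fail-walked)
[34] read 'a'  n0⇒n0

Result: [[3,1],[10,0],[17,1],[23,0],[27,1]]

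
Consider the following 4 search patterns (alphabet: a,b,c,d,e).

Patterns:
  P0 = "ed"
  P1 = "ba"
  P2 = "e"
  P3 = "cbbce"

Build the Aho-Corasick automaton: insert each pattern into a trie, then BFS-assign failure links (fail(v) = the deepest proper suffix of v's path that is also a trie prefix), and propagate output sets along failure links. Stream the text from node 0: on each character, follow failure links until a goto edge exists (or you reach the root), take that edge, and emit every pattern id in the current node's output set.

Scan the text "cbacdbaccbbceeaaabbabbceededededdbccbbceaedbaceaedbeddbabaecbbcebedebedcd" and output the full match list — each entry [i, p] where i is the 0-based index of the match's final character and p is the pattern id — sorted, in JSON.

Build automaton:
Trie (insert patterns):
  n0 'ε': b→3 c→5 e→1
  n1 'e': d→2  ←P2
  n2 'ed': ·  ←P0
  n3 'b': a→4
  n4 'ba': ·  ←P1
  n5 'c': b→6
  n6 'cb': b→7
  n7 'cbb': c→8
  n8 'cbbc': e→9
  n9 'cbbce': ·  ←P3

Failure links (BFS by depth):
  n1('e'): parent n0 fail=0; on 'e' 0 → fail=0;  out {2}∪∅={2}
  n3('b'): parent n0 fail=0; on 'b' 0 → fail=0;  out ∅∪∅=∅
  n5('c'): parent n0 fail=0; on 'c' 0 → fail=0;  out ∅∪∅=∅
  n2('ed'): parent n1 fail=0; on 'd' 0 → fail=0;  out {0}∪∅={0}
  n4('ba'): parent n3 fail=0; on 'a' 0 → fail=0;  out {1}∪∅={1}
  n6('cb'): parent n5 fail=0; on 'b' 0 → fail=3;  out ∅∪∅=∅
  n7('cbb'): parent n6 fail=3; on 'b' 3→0 → fail=3;  out ∅∪∅=∅
  n8('cbbc'): parent n7 fail=3; on 'c' 3→0 → fail=5;  out ∅∪∅=∅
  n9('cbbce'): parent n8 fail=5; on 'e' 5→0 → fail=1;  out {3}∪{2}={2,3}

Run:
[0] read 'c'  n0⇒n5
[1] read 'b'  n5⇒n6
[2] read 'a'  n6⇒n4 (fail-walked)  ** P1@[1:2]
[3] read 'c'  n4⇒n5 (fail-walked)
[4] read 'd'  n5⇒n0 (fail-walked)
[5] read 'b'  n0⇒n3
[6] read 'a'  n3⇒n4  ** P1@[5:6]
[7] read 'c'  n4⇒n5 (fail-walked)
[8] read 'c'  n5⇒n5 (fail-walked)
[9] read 'b'  n5⇒n6
[10] read 'b'  n6⇒n7
[11] read 'c'  n7⇒n8
[12] read 'e'  n8⇒n9  ** P2@[12:12],P3@[8:12]
[13] read 'e'  n9⇒n1 (fail-walked)  ** P2@[13:13]
[14] read 'a'  n1⇒n0 (fail-walked)
[15] read 'a'  n0⇒n0
[16] read 'a'  n0⇒n0
[17] read 'b'  n0⇒n3
[18] read 'b'  n3⇒n3 (fail-walked)
[19] read 'a'  n3⇒n4  ** P1@[18:19]
[20] read 'b'  n4⇒n3 (fail-walked)
[21] read 'b'  n3⇒n3 (fail-walked)
[22] read 'c'  n3⇒n5 (fail-walked)
[23] read 'e'  n5⇒n1 (fail-walked)  ** P2@[23:23]
[24] read 'e'  n1⇒n1 (fail-walked)  ** P2@[24:24]
[25] read 'd'  n1⇒n2  ** P0@[24:25]
[26] read 'e'  n2⇒n1 (fail-walked)  ** P2@[26:26]
[27] read 'd'  n1⇒n2  ** P0@[26:27]
[28] read 'e'  n2⇒n1 (fail-walked)  ** P2@[28:28]
[29] read 'd'  n1⇒n2  ** P0@[28:29]
[30] read 'e'  n2⇒n1 (fail-walked)  ** P2@[30:30]
[31] read 'd'  n1⇒n2  ** P0@[30:31]
[32] read 'd'  n2⇒n0 (fail-walked)
[33] read 'b'  n0⇒n3
[34] read 'c'  n3⇒n5 (fail-walked)
[35] read 'c'  n5⇒n5 (fail-walked)
[36] read 'b'  n5⇒n6
[37] read 'b'  n6⇒n7
[38] read 'c'  n7⇒n8
[39] read 'e'  n8⇒n9  ** P2@[39:39],P3@[35:39]
[40] read 'a'  n9⇒n0 (fail-walked)
[41] read 'e'  n0⇒n1  ** P2@[41:41]
[42] read 'd'  n1⇒n2  ** P0@[41:42]
[43] read 'b'  n2⇒n3 (fail-walked)
[44] read 'a'  n3⇒n4  ** P1@[43:44]
[45] read 'c'  n4⇒n5 (fail-walked)
[46] read 'e'  n5⇒n1 (fail-walked)  ** P2@[46:46]
[47] read 'a'  n1⇒n0 (fail-walked)
[48] read 'e'  n0⇒n1  ** P2@[48:48]
[49] read 'd'  n1⇒n2  ** P0@[48:49]
[50] read 'b'  n2⇒n3 (fail-walked)
[51] read 'e'  n3⇒n1 (fail-walked)  ** P2@[51:51]
[52] read 'd'  n1⇒n2  ** P0@[51:52]
[53] read 'd'  n2⇒n0 (fail-walked)
[54] read 'b'  n0⇒n3
[55] read 'a'  n3⇒n4  ** P1@[54:55]
[56] read 'b'  n4⇒n3 (fail-walked)
[57] read 'a'  n3⇒n4  ** P1@[56:57]
[58] read 'e'  n4⇒n1 (fail-walked)  ** P2@[58:58]
[59] read 'c'  n1⇒n5 (fail-walked)
[60] read 'b'  n5⇒n6
[61] read 'b'  n6⇒n7
[62] read 'c'  n7⇒n8
[63] read 'e'  n8⇒n9  ** P2@[63:63],P3@[59:63]
[64] read 'b'  n9⇒n3 (fail-walked)
[65] read 'e'  n3⇒n1 (fail-walked)  ** P2@[65:65]
[66] read 'd'  n1⇒n2  ** P0@[65:66]
[67] read 'e'  n2⇒n1 (fail-walked)  ** P2@[67:67]
[68] read 'b'  n1⇒n3 (fail-walked)
[69] read 'e'  n3⇒n1 (fail-walked)  ** P2@[69:69]
[70] read 'd'  n1⇒n2  ** P0@[69:70]
[71] read 'c'  n2⇒n5 (fail-walked)
[72] read 'd'  n5⇒n0 (fail-walked)

Result: [[2,1],[6,1],[12,2],[12,3],[13,2],[19,1],[23,2],[24,2],[25,0],[26,2],[27,0],[28,2],[29,0],[30,2],[31,0],[39,2],[39,3],[41,2],[42,0],[44,1],[46,2],[48,2],[49,0],[51,2],[52,0],[55,1],[57,1],[58,2],[63,2],[63,3],[65,2],[66,0],[67,2],[69,2],[70,0]]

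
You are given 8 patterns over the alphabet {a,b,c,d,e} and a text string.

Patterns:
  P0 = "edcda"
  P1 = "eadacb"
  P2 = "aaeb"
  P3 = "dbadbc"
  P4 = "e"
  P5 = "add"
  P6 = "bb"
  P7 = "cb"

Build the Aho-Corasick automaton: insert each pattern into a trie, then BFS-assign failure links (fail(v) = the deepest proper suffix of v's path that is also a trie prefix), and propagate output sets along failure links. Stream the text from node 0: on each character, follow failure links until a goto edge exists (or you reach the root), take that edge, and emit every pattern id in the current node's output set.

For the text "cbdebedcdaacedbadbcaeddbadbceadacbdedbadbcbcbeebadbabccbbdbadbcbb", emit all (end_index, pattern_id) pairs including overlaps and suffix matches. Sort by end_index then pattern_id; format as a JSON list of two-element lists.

Build:
Trie nodes:
  0='ε' goto a→11 b→23 c→25 d→15 e→1
  1='e' goto a→6 d→2  [P4 ends]
  2='ed' goto c→3
  3='edc' goto d→4
  4='edcd' goto a→5
  5='edcda' goto ·  [P0 ends]
  6='ea' goto d→7
  7='ead' goto a→8
  8='eada' goto c→9
  9='eadac' goto b→10
  10='eadacb' goto ·  [P1 ends]
  11='a' goto a→12 d→21
  12='aa' goto e→13
  13='aae' goto b→14
  14='aaeb' goto ·  [P2 ends]
  15='d' goto b→16
  16='db' goto a→17
  17='dba' goto d→18
  18='dbad' goto b→19
  19='dbadb' goto c→20
  20='dbadbc' goto ·  [P3 ends]
  21='ad' goto d→22
  22='add' goto ·  [P5 ends]
  23='b' goto b→24
  24='bb' goto ·  [P6 ends]
  25='c' goto b→26
  26='cb' goto ·  [P7 ends]

BFS fail/out derivation:
  fail(1) 'e': from fail(0)=0 chase 'e': 0 ⇒ 0;  out={4}∪out(0)={4}
  fail(11) 'a': from fail(0)=0 chase 'a': 0 ⇒ 0;  out=∅∪out(0)=∅
  fail(15) 'd': from fail(0)=0 chase 'd': 0 ⇒ 0;  out=∅∪out(0)=∅
  fail(23) 'b': from fail(0)=0 chase 'b': 0 ⇒ 0;  out=∅∪out(0)=∅
  fail(25) 'c': from fail(0)=0 chase 'c': 0 ⇒ 0;  out=∅∪out(0)=∅
  fail(2) 'ed': from fail(1)=0 chase 'd': 0 ⇒ 15;  out=∅∪out(15)=∅
  fail(6) 'ea': from fail(1)=0 chase 'a': 0 ⇒ 11;  out=∅∪out(11)=∅
  fail(12) 'aa': from fail(11)=0 chase 'a': 0 ⇒ 11;  out=∅∪out(11)=∅
  fail(16) 'db': from fail(15)=0 chase 'b': 0 ⇒ 23;  out=∅∪out(23)=∅
  fail(21) 'ad': from fail(11)=0 chase 'd': 0 ⇒ 15;  out=∅∪out(15)=∅
  fail(24) 'bb': from fail(23)=0 chase 'b': 0 ⇒ 23;  out={6}∪out(23)={6}
  fail(26) 'cb': from fail(25)=0 chase 'b': 0 ⇒ 23;  out={7}∪out(23)={7}
  fail(3) 'edc': from fail(2)=15 chase 'c': 15→0 ⇒ 25;  out=∅∪out(25)=∅
  fail(7) 'ead': from fail(6)=11 chase 'd': 11 ⇒ 21;  out=∅∪out(21)=∅
  fail(13) 'aae': from fail(12)=11 chase 'e': 11→0 ⇒ 1;  out=∅∪out(1)={4}
  fail(17) 'dba': from fail(16)=23 chase 'a': 23→0 ⇒ 11;  out=∅∪out(11)=∅
  fail(22) 'add': from fail(21)=15 chase 'd': 15→0 ⇒ 15;  out={5}∪out(15)={5}
  fail(4) 'edcd': from fail(3)=25 chase 'd': 25→0 ⇒ 15;  out=∅∪out(15)=∅
  fail(8) 'eada': from fail(7)=21 chase 'a': 21→15→0 ⇒ 11;  out=∅∪out(11)=∅
  fail(14) 'aaeb': from fail(13)=1 chase 'b': 1→0 ⇒ 23;  out={2}∪out(23)={2}
  fail(18) 'dbad': from fail(17)=11 chase 'd': 11 ⇒ 21;  out=∅∪out(21)=∅
  fail(5) 'edcda': from fail(4)=15 chase 'a': 15→0 ⇒ 11;  out={0}∪out(11)={0}
  fail(9) 'eadac': from fail(8)=11 chase 'c': 11→0 ⇒ 25;  out=∅∪out(25)=∅
  fail(19) 'dbadb': from fail(18)=21 chase 'b': 21→15 ⇒ 16;  out=∅∪out(16)=∅
  fail(10) 'eadacb': from fail(9)=25 chase 'b': 25 ⇒ 26;  out={1}∪out(26)={1,7}
  fail(20) 'dbadbc': from fail(19)=16 chase 'c': 16→23→0 ⇒ 25;  out={3}∪out(25)={3}

Run:
i=0 'c': node 0→25
i=1 'b': node 25→26  → match P7@[0:1]
i=2 'd': node 26→15 (fail-walked)
i=3 'e': node 15→1 (fail-walked)  → match P4@[3:3]
i=4 'b': node 1→23 (fail-walked)
i=5 'e': node 23→1 (fail-walked)  → match P4@[5:5]
i=6 'd': node 1→2
i=7 'c': node 2→3
i=8 'd': node 3→4
i=9 'a': node 4→5  → match P0@[5:9]
i=10 'a': node 5→12 (fail-walked)
i=11 'c': node 12→25 (fail-walked)
i=12 'e': node 25→1 (fail-walked)  → match P4@[12:12]
i=13 'd': node 1→2
i=14 'b': node 2→16 (fail-walked)
i=15 'a': node 16→17
i=16 'd': node 17→18
i=17 'b': node 18→19
i=18 'c': node 19→20  → match P3@[13:18]
i=19 'a': node 20→11 (fail-walked)
i=20 'e': node 11→1 (fail-walked)  → match P4@[20:20]
i=21 'd': node 1→2
i=22 'd': node 2→15 (fail-walked)
i=23 'b': node 15→16
i=24 'a': node 16→17
i=25 'd': node 17→18
i=26 'b': node 18→19
i=27 'c': node 19→20  → match P3@[22:27]
i=28 'e': node 20→1 (fail-walked)  → match P4@[28:28]
i=29 'a': node 1→6
i=30 'd': node 6→7
i=31 'a': node 7→8
i=32 'c': node 8→9
i=33 'b': node 9→10  → match P1@[28:33],P7@[32:33]
i=34 'd': node 10→15 (fail-walked)
i=35 'e': node 15→1 (fail-walked)  → match P4@[35:35]
i=36 'd': node 1→2
i=37 'b': node 2→16 (fail-walked)
i=38 'a': node 16→17
i=39 'd': node 17→18
i=40 'b': node 18→19
i=41 'c': node 19→20  → match P3@[36:41]
i=42 'b': node 20→26 (fail-walked)  → match P7@[41:42]
i=43 'c': node 26→25 (fail-walked)
i=44 'b': node 25→26  → match P7@[43:44]
i=45 'e': node 26→1 (fail-walked)  → match P4@[45:45]
i=46 'e': node 1→1 (fail-walked)  → match P4@[46:46]
i=47 'b': node 1→23 (fail-walked)
i=48 'a': node 23→11 (fail-walked)
i=49 'd': node 11→21
i=50 'b': node 21→16 (fail-walked)
i=51 'a': node 16→17
i=52 'b': node 17→23 (fail-walked)
i=53 'c': node 23→25 (fail-walked)
i=54 'c': node 25→25 (fail-walked)
i=55 'b': node 25→26  → match P7@[54:55]
i=56 'b': node 26→24 (fail-walked)  → match P6@[55:56]
i=57 'd': node 24→15 (fail-walked)
i=58 'b': node 15→16
i=59 'a': node 16→17
i=60 'd': node 17→18
i=61 'b': node 18→19
i=62 'c': node 19→20  → match P3@[57:62]
i=63 'b': node 20→26 (fail-walked)  → match P7@[62:63]
i=64 'b': node 26→24 (fail-walked)  → match P6@[63:64]

Result: [[1,7],[3,4],[5,4],[9,0],[12,4],[18,3],[20,4],[27,3],[28,4],[33,1],[33,7],[35,4],[41,3],[42,7],[44,7],[45,4],[46,4],[55,7],[56,6],[62,3],[63,7],[64,6]]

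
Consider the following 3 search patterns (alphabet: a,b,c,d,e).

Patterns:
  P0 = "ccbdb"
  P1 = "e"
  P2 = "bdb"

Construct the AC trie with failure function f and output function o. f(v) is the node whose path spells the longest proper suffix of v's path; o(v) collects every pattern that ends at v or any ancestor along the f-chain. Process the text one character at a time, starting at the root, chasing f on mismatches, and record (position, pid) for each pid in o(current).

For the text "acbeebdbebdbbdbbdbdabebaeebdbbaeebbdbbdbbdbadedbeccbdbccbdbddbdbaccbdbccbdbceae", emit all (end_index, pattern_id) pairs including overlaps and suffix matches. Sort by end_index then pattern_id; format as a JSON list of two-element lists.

Construct AC machine:
Trie nodes:
  0='ε' goto b→7 c→1 e→6
  1='c' goto c→2
  2='cc' goto b→3
  3='ccb' goto d→4
  4='ccbd' goto b→5
  5='ccbdb' goto ·  [P0 ends]
  6='e' goto ·  [P1 ends]
  7='b' goto d→8
  8='bd' goto b→9
  9='bdb' goto ·  [P2 ends]

Failure links (BFS by depth):
  n1('c'): parent n0 fail=0; on 'c' 0 → fail=0;  out ∅∪∅=∅
  n6('e'): parent n0 fail=0; on 'e' 0 → fail=0;  out {1}∪∅={1}
  n7('b'): parent n0 fail=0; on 'b' 0 → fail=0;  out ∅∪∅=∅
  n2('cc'): parent n1 fail=0; on 'c' 0 → fail=1;  out ∅∪∅=∅
  n8('bd'): parent n7 fail=0; on 'd' 0 → fail=0;  out ∅∪∅=∅
  n3('ccb'): parent n2 fail=1; on 'b' 1→0 → fail=7;  out ∅∪∅=∅
  n9('bdb'): parent n8 fail=0; on 'b' 0 → fail=7;  out {2}∪∅={2}
  n4('ccbd'): parent n3 fail=7; on 'd' 7 → fail=8;  out ∅∪∅=∅
  n5('ccbdb'): parent n4 fail=8; on 'b' 8 → fail=9;  out {0}∪{2}={0,2}

Text stream:
pos 0 'a': at 0
pos 1 'c': at 1
pos 2 'b': at 7 ·f
pos 3 'e': at 6 ·f  ** P1@[3:3]
pos 4 'e': at 6 ·f  ** P1@[4:4]
pos 5 'b': at 7 ·f
pos 6 'd': at 8
pos 7 'b': at 9  ** P2@[5:7]
pos 8 'e': at 6 ·f  ** P1@[8:8]
pos 9 'b': at 7 ·f
pos 10 'd': at 8
pos 11 'b': at 9  ** P2@[9:11]
pos 12 'b': at 7 ·f
pos 13 'd': at 8
pos 14 'b': at 9  ** P2@[12:14]
pos 15 'b': at 7 ·f
pos 16 'd': at 8
pos 17 'b': at 9  ** P2@[15:17]
pos 18 'd': at 8 ·f
pos 19 'a': at 0 ·f
pos 20 'b': at 7
pos 21 'e': at 6 ·f  ** P1@[21:21]
pos 22 'b': at 7 ·f
pos 23 'a': at 0 ·f
pos 24 'e': at 6  ** P1@[24:24]
pos 25 'e': at 6 ·f  ** P1@[25:25]
pos 26 'b': at 7 ·f
pos 27 'd': at 8
pos 28 'b': at 9  ** P2@[26:28]
pos 29 'b': at 7 ·f
pos 30 'a': at 0 ·f
pos 31 'e': at 6  ** P1@[31:31]
pos 32 'e': at 6 ·f  ** P1@[32:32]
pos 33 'b': at 7 ·f
pos 34 'b': at 7 ·f
pos 35 'd': at 8
pos 36 'b': at 9  ** P2@[34:36]
pos 37 'b': at 7 ·f
pos 38 'd': at 8
pos 39 'b': at 9  ** P2@[37:39]
pos 40 'b': at 7 ·f
pos 41 'd': at 8
pos 42 'b': at 9  ** P2@[40:42]
pos 43 'a': at 0 ·f
pos 44 'd': at 0
pos 45 'e': at 6  ** P1@[45:45]
pos 46 'd': at 0 ·f
pos 47 'b': at 7
pos 48 'e': at 6 ·f  ** P1@[48:48]
pos 49 'c': at 1 ·f
pos 50 'c': at 2
pos 51 'b': at 3
pos 52 'd': at 4
pos 53 'b': at 5  ** P0@[49:53],P2@[51:53]
pos 54 'c': at 1 ·f
pos 55 'c': at 2
pos 56 'b': at 3
pos 57 'd': at 4
pos 58 'b': at 5  ** P0@[54:58],P2@[56:58]
pos 59 'd': at 8 ·f
pos 60 'd': at 0 ·f
pos 61 'b': at 7
pos 62 'd': at 8
pos 63 'b': at 9  ** P2@[61:63]
pos 64 'a': at 0 ·f
pos 65 'c': at 1
pos 66 'c': at 2
pos 67 'b': at 3
pos 68 'd': at 4
pos 69 'b': at 5  ** P0@[65:69],P2@[67:69]
pos 70 'c': at 1 ·f
pos 71 'c': at 2
pos 72 'b': at 3
pos 73 'd': at 4
pos 74 'b': at 5  ** P0@[70:74],P2@[72:74]
pos 75 'c': at 1 ·f
pos 76 'e': at 6 ·f  ** P1@[76:76]
pos 77 'a': at 0 ·f
pos 78 'e': at 6  ** P1@[78:78]

Result: [[3,1],[4,1],[7,2],[8,1],[11,2],[14,2],[17,2],[21,1],[24,1],[25,1],[28,2],[31,1],[32,1],[36,2],[39,2],[42,2],[45,1],[48,1],[53,0],[53,2],[58,0],[58,2],[63,2],[69,0],[69,2],[74,0],[74,2],[76,1],[78,1]]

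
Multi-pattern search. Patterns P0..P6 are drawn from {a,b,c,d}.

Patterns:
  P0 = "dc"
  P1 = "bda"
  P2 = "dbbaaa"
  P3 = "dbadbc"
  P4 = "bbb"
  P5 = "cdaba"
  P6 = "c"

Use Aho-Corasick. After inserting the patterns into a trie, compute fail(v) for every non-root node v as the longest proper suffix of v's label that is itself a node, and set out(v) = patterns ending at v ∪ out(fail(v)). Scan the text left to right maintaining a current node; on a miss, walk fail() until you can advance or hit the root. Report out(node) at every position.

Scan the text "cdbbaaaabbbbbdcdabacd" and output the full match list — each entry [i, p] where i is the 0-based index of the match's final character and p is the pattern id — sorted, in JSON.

Construct AC machine:
Trie nodes:
  n0 'ε': b→3 c→17 d→1
  n1 'd': b→6 c→2
  n2 'dc': ·  ←P0
  n3 'b': b→15 d→4
  n4 'bd': a→5
  n5 'bda': ·  ←P1
  n6 'db': a→11 b→7
  n7 'dbb': a→8
  n8 'dbba': a→9
  n9 'dbbaa': a→10
  n10 'dbbaaa': ·  ←P2
  n11 'dba': d→12
  n12 'dbad': b→13
  n13 'dbadb': c→14
  n14 'dbadbc': ·  ←P3
  n15 'bb': b→16
  n16 'bbb': ·  ←P4
  n17 'c': d→18  ←P6
  n18 'cd': a→19
  n19 'cda': b→20
  n20 'cdab': a→21
  n21 'cdaba': ·  ←P5

BFS fail/out derivation:
  n1('d'): parent n0 fail=0; on 'd' 0 → fail=0;  out ∅∪∅=∅
  n3('b'): parent n0 fail=0; on 'b' 0 → fail=0;  out ∅∪∅=∅
  n17('c'): parent n0 fail=0; on 'c' 0 → fail=0;  out {6}∪∅={6}
  n2('dc'): parent n1 fail=0; on 'c' 0 → fail=17;  out {0}∪{6}={0,6}
  n4('bd'): parent n3 fail=0; on 'd' 0 → fail=1;  out ∅∪∅=∅
  n6('db'): parent n1 fail=0; on 'b' 0 → fail=3;  out ∅∪∅=∅
  n15('bb'): parent n3 fail=0; on 'b' 0 → fail=3;  out ∅∪∅=∅
  n18('cd'): parent n17 fail=0; on 'd' 0 → fail=1;  out ∅∪∅=∅
  n5('bda'): parent n4 fail=1; on 'a' 1→0 → fail=0;  out {1}∪∅={1}
  n7('dbb'): parent n6 fail=3; on 'b' 3 → fail=15;  out ∅∪∅=∅
  n11('dba'): parent n6 fail=3; on 'a' 3→0 → fail=0;  out ∅∪∅=∅
  n16('bbb'): parent n15 fail=3; on 'b' 3 → fail=15;  out {4}∪∅={4}
  n19('cda'): parent n18 fail=1; on 'a' 1→0 → fail=0;  out ∅∪∅=∅
  n8('dbba'): parent n7 fail=15; on 'a' 15→3→0 → fail=0;  out ∅∪∅=∅
  n12('dbad'): parent n11 fail=0; on 'd' 0 → fail=1;  out ∅∪∅=∅
  n20('cdab'): parent n19 fail=0; on 'b' 0 → fail=3;  out ∅∪∅=∅
  n9('dbbaa'): parent n8 fail=0; on 'a' 0 → fail=0;  out ∅∪∅=∅
  n13('dbadb'): parent n12 fail=1; on 'b' 1 → fail=6;  out ∅∪∅=∅
  n21('cdaba'): parent n20 fail=3; on 'a' 3→0 → fail=0;  out {5}∪∅={5}
  n10('dbbaaa'): parent n9 fail=0; on 'a' 0 → fail=0;  out {2}∪∅={2}
  n14('dbadbc'): parent n13 fail=6; on 'c' 6→3→0 → fail=17;  out {3}∪{6}={3,6}

Scan:
pos 0 'c': at 17  ** P6@[0:0]
pos 1 'd': at 18
pos 2 'b': at 6 (via fail)
pos 3 'b': at 7
pos 4 'a': at 8
pos 5 'a': at 9
pos 6 'a': at 10  ** P2@[1:6]
pos 7 'a': at 0 (via fail)
pos 8 'b': at 3
pos 9 'b': at 15
pos 10 'b': at 16  ** P4@[8:10]
pos 11 'b': at 16 (via fail)  ** P4@[9:11]
pos 12 'b': at 16 (via fail)  ** P4@[10:12]
pos 13 'd': at 4 (via fail)
pos 14 'c': at 2 (via fail)  ** P0@[13:14],P6@[14:14]
pos 15 'd': at 18 (via fail)
pos 16 'a': at 19
pos 17 'b': at 20
pos 18 'a': at 21  ** P5@[14:18]
pos 19 'c': at 17 (via fail)  ** P6@[19:19]
pos 20 'd': at 18

Result: [[0,6],[6,2],[10,4],[11,4],[12,4],[14,0],[14,6],[18,5],[19,6]]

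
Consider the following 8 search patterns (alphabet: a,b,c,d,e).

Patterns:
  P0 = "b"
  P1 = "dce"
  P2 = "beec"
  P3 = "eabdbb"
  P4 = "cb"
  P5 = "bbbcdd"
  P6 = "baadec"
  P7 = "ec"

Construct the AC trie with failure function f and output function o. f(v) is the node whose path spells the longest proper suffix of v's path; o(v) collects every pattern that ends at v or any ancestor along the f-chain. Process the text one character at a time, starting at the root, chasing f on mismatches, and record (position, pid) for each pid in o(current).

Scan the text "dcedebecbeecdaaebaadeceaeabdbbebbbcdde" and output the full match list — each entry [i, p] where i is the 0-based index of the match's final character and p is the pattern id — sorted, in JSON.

Build automaton:
Trie nodes:
  0='ε' goto b→1 c→14 d→2 e→8
  1='b' goto a→21 b→16 e→5  ←P0
  2='d' goto c→3
  3='dc' goto e→4
  4='dce' goto ·  ←P1
  5='be' goto e→6
  6='bee' goto c→7
  7='beec' goto ·  ←P2
  8='e' goto a→9 c→26
  9='ea' goto b→10
  10='eab' goto d→11
  11='eabd' goto b→12
  12='eabdb' goto b→13
  13='eabdbb' goto ·  ←P3
  14='c' goto b→15
  15='cb' goto ·  ←P4
  16='bb' goto b→17
  17='bbb' goto c→18
  18='bbbc' goto d→19
  19='bbbcd' goto d→20
  20='bbbcdd' goto ·  ←P5
  21='ba' goto a→22
  22='baa' goto d→23
  23='baad' goto e→24
  24='baade' goto c→25
  25='baadec' goto ·  ←P6
  26='ec' goto ·  ←P7

BFS fail/out derivation:
  fail(1) 'b': from fail(0)=0 chase 'b': 0 ⇒ 0;  out={0}∪out(0)={0}
  fail(2) 'd': from fail(0)=0 chase 'd': 0 ⇒ 0;  out=∅∪out(0)=∅
  fail(8) 'e': from fail(0)=0 chase 'e': 0 ⇒ 0;  out=∅∪out(0)=∅
  fail(14) 'c': from fail(0)=0 chase 'c': 0 ⇒ 0;  out=∅∪out(0)=∅
  fail(3) 'dc': from fail(2)=0 chase 'c': 0 ⇒ 14;  out=∅∪out(14)=∅
  fail(5) 'be': from fail(1)=0 chase 'e': 0 ⇒ 8;  out=∅∪out(8)=∅
  fail(9) 'ea': from fail(8)=0 chase 'a': 0 ⇒ 0;  out=∅∪out(0)=∅
  fail(15) 'cb': from fail(14)=0 chase 'b': 0 ⇒ 1;  out={4}∪out(1)={0,4}
  fail(16) 'bb': from fail(1)=0 chase 'b': 0 ⇒ 1;  out=∅∪out(1)={0}
  fail(21) 'ba': from fail(1)=0 chase 'a': 0 ⇒ 0;  out=∅∪out(0)=∅
  fail(26) 'ec': from fail(8)=0 chase 'c': 0 ⇒ 14;  out={7}∪out(14)={7}
  fail(4) 'dce': from fail(3)=14 chase 'e': 14→0 ⇒ 8;  out={1}∪out(8)={1}
  fail(6) 'bee': from fail(5)=8 chase 'e': 8→0 ⇒ 8;  out=∅∪out(8)=∅
  fail(10) 'eab': from fail(9)=0 chase 'b': 0 ⇒ 1;  out=∅∪out(1)={0}
  fail(17) 'bbb': from fail(16)=1 chase 'b': 1 ⇒ 16;  out=∅∪out(16)={0}
  fail(22) 'baa': from fail(21)=0 chase 'a': 0 ⇒ 0;  out=∅∪out(0)=∅
  fail(7) 'beec': from fail(6)=8 chase 'c': 8 ⇒ 26;  out={2}∪out(26)={2,7}
  fail(11) 'eabd': from fail(10)=1 chase 'd': 1→0 ⇒ 2;  out=∅∪out(2)=∅
  fail(18) 'bbbc': from fail(17)=16 chase 'c': 16→1→0 ⇒ 14;  out=∅∪out(14)=∅
  fail(23) 'baad': from fail(22)=0 chase 'd': 0 ⇒ 2;  out=∅∪out(2)=∅
  fail(12) 'eabdb': from fail(11)=2 chase 'b': 2→0 ⇒ 1;  out=∅∪out(1)={0}
  fail(19) 'bbbcd': from fail(18)=14 chase 'd': 14→0 ⇒ 2;  out=∅∪out(2)=∅
  fail(24) 'baade': from fail(23)=2 chase 'e': 2→0 ⇒ 8;  out=∅∪out(8)=∅
  fail(13) 'eabdbb': from fail(12)=1 chase 'b': 1 ⇒ 16;  out={3}∪out(16)={0,3}
  fail(20) 'bbbcdd': from fail(19)=2 chase 'd': 2→0 ⇒ 2;  out={5}∪out(2)={5}
  fail(25) 'baadec': from fail(24)=8 chase 'c': 8 ⇒ 26;  out={6}∪out(26)={6,7}

Text stream:
pos 0 'd': at 2
pos 1 'c': at 3
pos 2 'e': at 4  ** P1@[0:2]
pos 3 'd': at 2 ·f
pos 4 'e': at 8 ·f
pos 5 'b': at 1 ·f  ** P0@[5:5]
pos 6 'e': at 5
pos 7 'c': at 26 ·f  ** P7@[6:7]
pos 8 'b': at 15 ·f  ** P0@[8:8],P4@[7:8]
pos 9 'e': at 5 ·f
pos 10 'e': at 6
pos 11 'c': at 7  ** P2@[8:11],P7@[10:11]
pos 12 'd': at 2 ·f
pos 13 'a': at 0 ·f
pos 14 'a': at 0
pos 15 'e': at 8
pos 16 'b': at 1 ·f  ** P0@[16:16]
pos 17 'a': at 21
pos 18 'a': at 22
pos 19 'd': at 23
pos 20 'e': at 24
pos 21 'c': at 25  ** P6@[16:21],P7@[20:21]
pos 22 'e': at 8 ·f
pos 23 'a': at 9
pos 24 'e': at 8 ·f
pos 25 'a': at 9
pos 26 'b': at 10  ** P0@[26:26]
pos 27 'd': at 11
pos 28 'b': at 12  ** P0@[28:28]
pos 29 'b': at 13  ** P0@[29:29],P3@[24:29]
pos 30 'e': at 5 ·f
pos 31 'b': at 1 ·f  ** P0@[31:31]
pos 32 'b': at 16  ** P0@[32:32]
pos 33 'b': at 17  ** P0@[33:33]
pos 34 'c': at 18
pos 35 'd': at 19
pos 36 'd': at 20  ** P5@[31:36]
pos 37 'e': at 8 ·f

All matches (sorted): [[2,1],[5,0],[7,7],[8,0],[8,4],[11,2],[11,7],[16,0],[21,6],[21,7],[26,0],[28,0],[29,0],[29,3],[31,0],[32,0],[33,0],[36,5]]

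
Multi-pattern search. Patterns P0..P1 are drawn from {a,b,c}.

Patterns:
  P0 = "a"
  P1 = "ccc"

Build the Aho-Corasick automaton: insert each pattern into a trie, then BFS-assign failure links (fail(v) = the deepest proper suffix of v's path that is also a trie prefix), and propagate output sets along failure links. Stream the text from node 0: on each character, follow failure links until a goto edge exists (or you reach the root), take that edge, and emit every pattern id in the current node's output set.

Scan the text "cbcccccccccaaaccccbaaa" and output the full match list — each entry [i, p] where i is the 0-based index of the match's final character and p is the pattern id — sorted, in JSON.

Construct AC machine:
Trie (insert patterns):
  n0 'ε': a→1 c→2
  n1 'a': ·  ←P0
  n2 'c': c→3
  n3 'cc': c→4
  n4 'ccc': ·  ←P1

BFS fail/out derivation:
  fail(1) 'a': from fail(0)=0 chase 'a': 0 ⇒ 0;  out={0}∪out(0)={0}
  fail(2) 'c': from fail(0)=0 chase 'c': 0 ⇒ 0;  out=∅∪out(0)=∅
  fail(3) 'cc': from fail(2)=0 chase 'c': 0 ⇒ 2;  out=∅∪out(2)=∅
  fail(4) 'ccc': from fail(3)=2 chase 'c': 2 ⇒ 3;  out={1}∪out(3)={1}

Text stream:
i=0 'c': node 0→2
i=1 'b': node 2→0 (via fail)
i=2 'c': node 0→2
i=3 'c': node 2→3
i=4 'c': node 3→4  → match P1@[2:4]
i=5 'c': node 4→4 (via fail)  → match P1@[3:5]
i=6 'c': node 4→4 (via fail)  → match P1@[4:6]
i=7 'c': node 4→4 (via fail)  → match P1@[5:7]
i=8 'c': node 4→4 (via fail)  → match P1@[6:8]
i=9 'c': node 4→4 (via fail)  → match P1@[7:9]
i=10 'c': node 4→4 (via fail)  → match P1@[8:10]
i=11 'a': node 4→1 (via fail)  → match P0@[11:11]
i=12 'a': node 1→1 (via fail)  → match P0@[12:12]
i=13 'a': node 1→1 (via fail)  → match P0@[13:13]
i=14 'c': node 1→2 (via fail)
i=15 'c': node 2→3
i=16 'c': node 3→4  → match P1@[14:16]
i=17 'c': node 4→4 (via fail)  → match P1@[15:17]
i=18 'b': node 4→0 (via fail)
i=19 'a': node 0→1  → match P0@[19:19]
i=20 'a': node 1→1 (via fail)  → match P0@[20:20]
i=21 'a': node 1→1 (via fail)  → match P0@[21:21]

Result: [[4,1],[5,1],[6,1],[7,1],[8,1],[9,1],[10,1],[11,0],[12,0],[13,0],[16,1],[17,1],[19,0],[20,0],[21,0]]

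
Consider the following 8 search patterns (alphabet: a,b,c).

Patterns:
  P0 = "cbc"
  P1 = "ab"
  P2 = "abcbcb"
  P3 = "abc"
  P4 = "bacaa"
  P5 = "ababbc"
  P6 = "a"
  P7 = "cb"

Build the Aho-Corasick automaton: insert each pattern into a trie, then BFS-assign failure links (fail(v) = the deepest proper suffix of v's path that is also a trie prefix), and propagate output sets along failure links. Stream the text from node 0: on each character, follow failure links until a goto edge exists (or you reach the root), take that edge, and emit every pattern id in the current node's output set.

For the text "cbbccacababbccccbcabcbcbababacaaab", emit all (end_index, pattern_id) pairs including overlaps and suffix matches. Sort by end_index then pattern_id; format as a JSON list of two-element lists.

Build:
Trie nodes:
  0='ε' goto a→4 b→10 c→1
  1='c' goto b→2
  2='cb' goto c→3  ←P7
  3='cbc' goto ·  ←P0
  4='a' goto b→5  ←P6
  5='ab' goto a→15 c→6  ←P1
  6='abc' goto b→7  ←P3
  7='abcb' goto c→8
  8='abcbc' goto b→9
  9='abcbcb' goto ·  ←P2
  10='b' goto a→11
  11='ba' goto c→12
  12='bac' goto a→13
  13='baca' goto a→14
  14='bacaa' goto ·  ←P4
  15='aba' goto b→16
  16='abab' goto b→17
  17='ababb' goto c→18
  18='ababbc' goto ·  ←P5

Failure links (BFS by depth):
  n1('c'): parent n0 fail=0; on 'c' 0 → fail=0;  out ∅∪∅=∅
  n4('a'): parent n0 fail=0; on 'a' 0 → fail=0;  out {6}∪∅={6}
  n10('b'): parent n0 fail=0; on 'b' 0 → fail=0;  out ∅∪∅=∅
  n2('cb'): parent n1 fail=0; on 'b' 0 → fail=10;  out {7}∪∅={7}
  n5('ab'): parent n4 fail=0; on 'b' 0 → fail=10;  out {1}∪∅={1}
  n11('ba'): parent n10 fail=0; on 'a' 0 → fail=4;  out ∅∪{6}={6}
  n3('cbc'): parent n2 fail=10; on 'c' 10→0 → fail=1;  out {0}∪∅={0}
  n6('abc'): parent n5 fail=10; on 'c' 10→0 → fail=1;  out {3}∪∅={3}
  n12('bac'): parent n11 fail=4; on 'c' 4→0 → fail=1;  out ∅∪∅=∅
  n15('aba'): parent n5 fail=10; on 'a' 10 → fail=11;  out ∅∪{6}={6}
  n7('abcb'): parent n6 fail=1; on 'b' 1 → fail=2;  out ∅∪{7}={7}
  n13('baca'): parent n12 fail=1; on 'a' 1→0 → fail=4;  out ∅∪{6}={6}
  n16('abab'): parent n15 fail=11; on 'b' 11→4 → fail=5;  out ∅∪{1}={1}
  n8('abcbc'): parent n7 fail=2; on 'c' 2 → fail=3;  out ∅∪{0}={0}
  n14('bacaa'): parent n13 fail=4; on 'a' 4→0 → fail=4;  out {4}∪{6}={4,6}
  n17('ababb'): parent n16 fail=5; on 'b' 5→10→0 → fail=10;  out ∅∪∅=∅
  n9('abcbcb'): parent n8 fail=3; on 'b' 3→1 → fail=2;  out {2}∪{7}={2,7}
  n18('ababbc'): parent n17 fail=10; on 'c' 10→0 → fail=1;  out {5}∪∅={5}

Scan:
i=0 'c': node 0→1
i=1 'b': node 1→2  emit P7@[0:1]
i=2 'b': node 2→10 (via fail)
i=3 'c': node 10→1 (via fail)
i=4 'c': node 1→1 (via fail)
i=5 'a': node 1→4 (via fail)  emit P6@[5:5]
i=6 'c': node 4→1 (via fail)
i=7 'a': node 1→4 (via fail)  emit P6@[7:7]
i=8 'b': node 4→5  emit P1@[7:8]
i=9 'a': node 5→15  emit P6@[9:9]
i=10 'b': node 15→16  emit P1@[9:10]
i=11 'b': node 16→17
i=12 'c': node 17→18  emit P5@[7:12]
i=13 'c': node 18→1 (via fail)
i=14 'c': node 1→1 (via fail)
i=15 'c': node 1→1 (via fail)
i=16 'b': node 1→2  emit P7@[15:16]
i=17 'c': node 2→3  emit P0@[15:17]
i=18 'a': node 3→4 (via fail)  emit P6@[18:18]
i=19 'b': node 4→5  emit P1@[18:19]
i=20 'c': node 5→6  emit P3@[18:20]
i=21 'b': node 6→7  emit P7@[20:21]
i=22 'c': node 7→8  emit P0@[20:22]
i=23 'b': node 8→9  emit P2@[18:23],P7@[22:23]
i=24 'a': node 9→11 (via fail)  emit P6@[24:24]
i=25 'b': node 11→5 (via fail)  emit P1@[24:25]
i=26 'a': node 5→15  emit P6@[26:26]
i=27 'b': node 15→16  emit P1@[26:27]
i=28 'a': node 16→15 (via fail)  emit P6@[28:28]
i=29 'c': node 15→12 (via fail)
i=30 'a': node 12→13  emit P6@[30:30]
i=31 'a': node 13→14  emit P4@[27:31],P6@[31:31]
i=32 'a': node 14→4 (via fail)  emit P6@[32:32]
i=33 'b': node 4→5  emit P1@[32:33]

Result: [[1,7],[5,6],[7,6],[8,1],[9,6],[10,1],[12,5],[16,7],[17,0],[18,6],[19,1],[20,3],[21,7],[22,0],[23,2],[23,7],[24,6],[25,1],[26,6],[27,1],[28,6],[30,6],[31,4],[31,6],[32,6],[33,1]]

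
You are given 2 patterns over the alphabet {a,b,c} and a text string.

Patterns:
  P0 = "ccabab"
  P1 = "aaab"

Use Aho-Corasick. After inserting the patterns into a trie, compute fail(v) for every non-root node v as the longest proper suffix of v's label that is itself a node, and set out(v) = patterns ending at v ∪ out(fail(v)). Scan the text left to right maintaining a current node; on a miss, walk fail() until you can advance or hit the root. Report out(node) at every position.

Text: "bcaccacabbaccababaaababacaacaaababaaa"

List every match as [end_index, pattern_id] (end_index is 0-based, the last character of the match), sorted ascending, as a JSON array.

Build automaton:
Trie nodes:
  0='ε' goto a→7 c→1
  1='c' goto c→2
  2='cc' goto a→3
  3='cca' goto b→4
  4='ccab' goto a→5
  5='ccaba' goto b→6
  6='ccabab' goto ·  [P0 ends]
  7='a' goto a→8
  8='aa' goto a→9
  9='aaa' goto b→10
  10='aaab' goto ·  [P1 ends]

Failure links (BFS by depth):
  n1('c'): parent n0 fail=0; on 'c' 0 → fail=0;  out ∅∪∅=∅
  n7('a'): parent n0 fail=0; on 'a' 0 → fail=0;  out ∅∪∅=∅
  n2('cc'): parent n1 fail=0; on 'c' 0 → fail=1;  out ∅∪∅=∅
  n8('aa'): parent n7 fail=0; on 'a' 0 → fail=7;  out ∅∪∅=∅
  n3('cca'): parent n2 fail=1; on 'a' 1→0 → fail=7;  out ∅∪∅=∅
  n9('aaa'): parent n8 fail=7; on 'a' 7 → fail=8;  out ∅∪∅=∅
  n4('ccab'): parent n3 fail=7; on 'b' 7→0 → fail=0;  out ∅∪∅=∅
  n10('aaab'): parent n9 fail=8; on 'b' 8→7→0 → fail=0;  out {1}∪∅={1}
  n5('ccaba'): parent n4 fail=0; on 'a' 0 → fail=7;  out ∅∪∅=∅
  n6('ccabab'): parent n5 fail=7; on 'b' 7→0 → fail=0;  out {0}∪∅={0}

Run:
i=0 'b': node 0→0
i=1 'c': node 0→1
i=2 'a': node 1→7 (fail-walked)
i=3 'c': node 7→1 (fail-walked)
i=4 'c': node 1→2
i=5 'a': node 2→3
i=6 'c': node 3→1 (fail-walked)
i=7 'a': node 1→7 (fail-walked)
i=8 'b': node 7→0 (fail-walked)
i=9 'b': node 0→0
i=10 'a': node 0→7
i=11 'c': node 7→1 (fail-walked)
i=12 'c': node 1→2
i=13 'a': node 2→3
i=14 'b': node 3→4
i=15 'a': node 4→5
i=16 'b': node 5→6  emit P0@[11:16]
i=17 'a': node 6→7 (fail-walked)
i=18 'a': node 7→8
i=19 'a': node 8→9
i=20 'b': node 9→10  emit P1@[17:20]
i=21 'a': node 10→7 (fail-walked)
i=22 'b': node 7→0 (fail-walked)
i=23 'a': node 0→7
i=24 'c': node 7→1 (fail-walked)
i=25 'a': node 1→7 (fail-walked)
i=26 'a': node 7→8
i=27 'c': node 8→1 (fail-walked)
i=28 'a': node 1→7 (fail-walked)
i=29 'a': node 7→8
i=30 'a': node 8→9
i=31 'b': node 9→10  emit P1@[28:31]
i=32 'a': node 10→7 (fail-walked)
i=33 'b': node 7→0 (fail-walked)
i=34 'a': node 0→7
i=35 'a': node 7→8
i=36 'a': node 8→9

All matches (sorted): [[16,0],[20,1],[31,1]]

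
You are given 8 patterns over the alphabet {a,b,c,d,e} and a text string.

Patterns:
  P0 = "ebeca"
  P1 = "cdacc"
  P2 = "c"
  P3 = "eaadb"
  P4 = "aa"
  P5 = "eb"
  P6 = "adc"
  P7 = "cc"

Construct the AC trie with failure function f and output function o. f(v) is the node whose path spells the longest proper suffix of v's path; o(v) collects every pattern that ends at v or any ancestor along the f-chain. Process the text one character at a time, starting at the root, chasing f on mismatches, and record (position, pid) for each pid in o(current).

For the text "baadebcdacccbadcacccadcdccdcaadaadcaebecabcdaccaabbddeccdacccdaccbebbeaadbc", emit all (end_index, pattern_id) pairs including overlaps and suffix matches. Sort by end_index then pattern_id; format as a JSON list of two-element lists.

Build:
Trie (insert patterns):
  n0 'ε': a→15 c→6 e→1
  n1 'e': a→11 b→2
  n2 'eb': e→3  ←P5
  n3 'ebe': c→4
  n4 'ebec': a→5
  n5 'ebeca': ·  ←P0
  n6 'c': c→19 d→7  ←P2
  n7 'cd': a→8
  n8 'cda': c→9
  n9 'cdac': c→10
  n10 'cdacc': ·  ←P1
  n11 'ea': a→12
  n12 'eaa': d→13
  n13 'eaad': b→14
  n14 'eaadb': ·  ←P3
  n15 'a': a→16 d→17
  n16 'aa': ·  ←P4
  n17 'ad': c→18
  n18 'adc': ·  ←P6
  n19 'cc': ·  ←P7

Failure links (BFS by depth):
  fail(1) 'e': from fail(0)=0 chase 'e': 0 ⇒ 0;  out=∅∪out(0)=∅
  fail(6) 'c': from fail(0)=0 chase 'c': 0 ⇒ 0;  out={2}∪out(0)={2}
  fail(15) 'a': from fail(0)=0 chase 'a': 0 ⇒ 0;  out=∅∪out(0)=∅
  fail(2) 'eb': from fail(1)=0 chase 'b': 0 ⇒ 0;  out={5}∪out(0)={5}
  fail(7) 'cd': from fail(6)=0 chase 'd': 0 ⇒ 0;  out=∅∪out(0)=∅
  fail(11) 'ea': from fail(1)=0 chase 'a': 0 ⇒ 15;  out=∅∪out(15)=∅
  fail(16) 'aa': from fail(15)=0 chase 'a': 0 ⇒ 15;  out={4}∪out(15)={4}
  fail(17) 'ad': from fail(15)=0 chase 'd': 0 ⇒ 0;  out=∅∪out(0)=∅
  fail(19) 'cc': from fail(6)=0 chase 'c': 0 ⇒ 6;  out={7}∪out(6)={2,7}
  fail(3) 'ebe': from fail(2)=0 chase 'e': 0 ⇒ 1;  out=∅∪out(1)=∅
  fail(8) 'cda': from fail(7)=0 chase 'a': 0 ⇒ 15;  out=∅∪out(15)=∅
  fail(12) 'eaa': from fail(11)=15 chase 'a': 15 ⇒ 16;  out=∅∪out(16)={4}
  fail(18) 'adc': from fail(17)=0 chase 'c': 0 ⇒ 6;  out={6}∪out(6)={2,6}
  fail(4) 'ebec': from fail(3)=1 chase 'c': 1→0 ⇒ 6;  out=∅∪out(6)={2}
  fail(9) 'cdac': from fail(8)=15 chase 'c': 15→0 ⇒ 6;  out=∅∪out(6)={2}
  fail(13) 'eaad': from fail(12)=16 chase 'd': 16→15 ⇒ 17;  out=∅∪out(17)=∅
  fail(5) 'ebeca': from fail(4)=6 chase 'a': 6→0 ⇒ 15;  out={0}∪out(15)={0}
  fail(10) 'cdacc': from fail(9)=6 chase 'c': 6 ⇒ 19;  out={1}∪out(19)={1,2,7}
  fail(14) 'eaadb': from fail(13)=17 chase 'b': 17→0 ⇒ 0;  out={3}∪out(0)={3}

Scan:
i=0 'b': node 0→0
i=1 'a': node 0→15
i=2 'a': node 15→16  → match P4@[1:2]
i=3 'd': node 16→17 (via fail)
i=4 'e': node 17→1 (via fail)
i=5 'b': node 1→2  → match P5@[4:5]
i=6 'c': node 2→6 (via fail)  → match P2@[6:6]
i=7 'd': node 6→7
i=8 'a': node 7→8
i=9 'c': node 8→9  → match P2@[9:9]
i=10 'c': node 9→10  → match P1@[6:10],P2@[10:10],P7@[9:10]
i=11 'c': node 10→19 (via fail)  → match P2@[11:11],P7@[10:11]
i=12 'b': node 19→0 (via fail)
i=13 'a': node 0→15
i=14 'd': node 15→17
i=15 'c': node 17→18  → match P2@[15:15],P6@[13:15]
i=16 'a': node 18→15 (via fail)
i=17 'c': node 15→6 (via fail)  → match P2@[17:17]
i=18 'c': node 6→19  → match P2@[18:18],P7@[17:18]
i=19 'c': node 19→19 (via fail)  → match P2@[19:19],P7@[18:19]
i=20 'a': node 19→15 (via fail)
i=21 'd': node 15→17
i=22 'c': node 17→18  → match P2@[22:22],P6@[20:22]
i=23 'd': node 18→7 (via fail)
i=24 'c': node 7→6 (via fail)  → match P2@[24:24]
i=25 'c': node 6→19  → match P2@[25:25],P7@[24:25]
i=26 'd': node 19→7 (via fail)
i=27 'c': node 7→6 (via fail)  → match P2@[27:27]
i=28 'a': node 6→15 (via fail)
i=29 'a': node 15→16  → match P4@[28:29]
i=30 'd': node 16→17 (via fail)
i=31 'a': node 17→15 (via fail)
i=32 'a': node 15→16  → match P4@[31:32]
i=33 'd': node 16→17 (via fail)
i=34 'c': node 17→18  → match P2@[34:34],P6@[32:34]
i=35 'a': node 18→15 (via fail)
i=36 'e': node 15→1 (via fail)
i=37 'b': node 1→2  → match P5@[36:37]
i=38 'e': node 2→3
i=39 'c': node 3→4  → match P2@[39:39]
i=40 'a': node 4→5  → match P0@[36:40]
i=41 'b': node 5→0 (via fail)
i=42 'c': node 0→6  → match P2@[42:42]
i=43 'd': node 6→7
i=44 'a': node 7→8
i=45 'c': node 8→9  → match P2@[45:45]
i=46 'c': node 9→10  → match P1@[42:46],P2@[46:46],P7@[45:46]
i=47 'a': node 10→15 (via fail)
i=48 'a': node 15→16  → match P4@[47:48]
i=49 'b': node 16→0 (via fail)
i=50 'b': node 0→0
i=51 'd': node 0→0
i=52 'd': node 0→0
i=53 'e': node 0→1
i=54 'c': node 1→6 (via fail)  → match P2@[54:54]
i=55 'c': node 6→19  → match P2@[55:55],P7@[54:55]
i=56 'd': node 19→7 (via fail)
i=57 'a': node 7→8
i=58 'c': node 8→9  → match P2@[58:58]
i=59 'c': node 9→10  → match P1@[55:59],P2@[59:59],P7@[58:59]
i=60 'c': node 10→19 (via fail)  → match P2@[60:60],P7@[59:60]
i=61 'd': node 19→7 (via fail)
i=62 'a': node 7→8
i=63 'c': node 8→9  → match P2@[63:63]
i=64 'c': node 9→10  → match P1@[60:64],P2@[64:64],P7@[63:64]
i=65 'b': node 10→0 (via fail)
i=66 'e': node 0→1
i=67 'b': node 1→2  → match P5@[66:67]
i=68 'b': node 2→0 (via fail)
i=69 'e': node 0→1
i=70 'a': node 1→11
i=71 'a': node 11→12  → match P4@[70:71]
i=72 'd': node 12→13
i=73 'b': node 13→14  → match P3@[69:73]
i=74 'c': node 14→6 (via fail)  → match P2@[74:74]

Matches: [[2,4],[5,5],[6,2],[9,2],[10,1],[10,2],[10,7],[11,2],[11,7],[15,2],[15,6],[17,2],[18,2],[18,7],[19,2],[19,7],[22,2],[22,6],[24,2],[25,2],[25,7],[27,2],[29,4],[32,4],[34,2],[34,6],[37,5],[39,2],[40,0],[42,2],[45,2],[46,1],[46,2],[46,7],[48,4],[54,2],[55,2],[55,7],[58,2],[59,1],[59,2],[59,7],[60,2],[60,7],[63,2],[64,1],[64,2],[64,7],[67,5],[71,4],[73,3],[74,2]]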